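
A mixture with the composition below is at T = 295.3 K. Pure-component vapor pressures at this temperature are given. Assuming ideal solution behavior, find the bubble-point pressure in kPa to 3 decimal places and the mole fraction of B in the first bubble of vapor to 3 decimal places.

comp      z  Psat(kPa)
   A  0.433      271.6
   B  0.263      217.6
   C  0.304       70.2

Pbub = 196.172 kPa, y_B = 0.292

At the bubble point ψ → 0, so ΣzᵢKᵢ = 1 with Kᵢ = Pᵢˢᵃᵗ/P ⇒ P = ΣzᵢPᵢˢᵃᵗ.
P = 0.433·271.6 + 0.263·217.6 + 0.304·70.2 = 196.172 kPa
yᵢ = zᵢPᵢˢᵃᵗ/P ⇒ y_B = 0.263·217.6/196.172 = 0.292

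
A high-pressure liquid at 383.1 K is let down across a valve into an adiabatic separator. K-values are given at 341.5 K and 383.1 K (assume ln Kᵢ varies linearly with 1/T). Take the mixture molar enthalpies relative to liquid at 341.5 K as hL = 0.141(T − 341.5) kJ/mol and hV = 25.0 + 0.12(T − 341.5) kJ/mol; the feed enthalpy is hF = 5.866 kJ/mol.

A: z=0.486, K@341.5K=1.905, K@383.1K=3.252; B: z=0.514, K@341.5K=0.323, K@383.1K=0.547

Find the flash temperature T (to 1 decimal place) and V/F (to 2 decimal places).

T = 344.7 K, V/F = 0.22

Adiabatic flash: solve Rachford–Rice at each trial T, then check hF = ψ·hV(T) + (1−ψ)·hL(T).
  T = 341.5 K: K = (1.905, 0.323), RR gives ψ = 0.150, H_out = 3.748 kJ/mol
  T = 383.1 K: K = (3.252, 0.547), RR gives ψ = 0.845, H_out = 26.243 kJ/mol
  T = 362.3 K: K = (2.527, 0.427), RR gives ψ = 0.511, H_out = 15.492 kJ/mol
  T = 351.9 K: K = (2.203, 0.373), RR gives ψ = 0.348, H_out = 10.085 kJ/mol
  T = 346.7 K: K = (2.051, 0.347), RR gives ψ = 0.256, H_out = 7.097 kJ/mol
  T = 344.1 K: K = (1.977, 0.335), RR gives ψ = 0.205, H_out = 5.478 kJ/mol
  T = 345.4 K: K = (2.014, 0.341), RR gives ψ = 0.231, H_out = 6.300 kJ/mol
Linear interpolation between T = 344.1 (H_out = 5.478) and T = 345.4 (H_out = 6.300) on hF = 5.866 gives T ≈ 344.7 K, at which ψ = 0.22.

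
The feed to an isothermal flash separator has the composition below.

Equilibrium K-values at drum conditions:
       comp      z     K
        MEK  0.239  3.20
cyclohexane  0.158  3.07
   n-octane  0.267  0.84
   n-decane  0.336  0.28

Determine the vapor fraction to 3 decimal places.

Material balance + equilibrium reduce to Σ zᵢ(Kᵢ−1)/(1+ψ(Kᵢ−1)) = 0.
g(0) = ΣzᵢKᵢ − 1 = 0.568 and g(1) = 1 − Σzᵢ/Kᵢ = -0.644, so a root lies in (0, 1).
Iterate (Newton) starting at ψ = 0.45:
  ψ = 0.450: g = 0.0296, g' = -0.863 → ψ = 0.484
Converged at ψ = 0.484.

ψ = 0.484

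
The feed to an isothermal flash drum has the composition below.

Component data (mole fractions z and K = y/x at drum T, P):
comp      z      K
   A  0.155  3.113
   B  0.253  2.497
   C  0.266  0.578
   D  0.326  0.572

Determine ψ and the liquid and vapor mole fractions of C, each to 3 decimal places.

Material balance + equilibrium reduce to Σ zᵢ(Kᵢ−1)/(1+ψ(Kᵢ−1)) = 0.
Feasibility: ΣzᵢKᵢ = 1.454, Σzᵢ/Kᵢ = 1.181 — both > 1, two phases present.
Newton–Raphson from ψ = 0.5:
  ψ = 0.500: g = 0.0561, g' = -0.522 → ψ = 0.607
  ψ = 0.607: g = 0.0023, g' = -0.483 → ψ = 0.612
Converged at ψ = 0.612.
Compositions from xᵢ = zᵢ/(1+ψ(Kᵢ−1)), yᵢ = Kᵢxᵢ:
  A: x = 0.068, y = 0.210
  B: x = 0.132, y = 0.330
  C: x = 0.359, y = 0.207
  D: x = 0.442, y = 0.253

ψ = 0.612, x_C = 0.359, y_C = 0.207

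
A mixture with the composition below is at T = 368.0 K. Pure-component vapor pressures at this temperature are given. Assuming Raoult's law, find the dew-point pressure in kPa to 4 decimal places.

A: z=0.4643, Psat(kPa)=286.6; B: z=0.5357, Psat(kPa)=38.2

At the dew point ψ → 1, so Σzᵢ/Kᵢ = 1 with Kᵢ = Pᵢˢᵃᵗ/P ⇒ 1/P = Σzᵢ/Pᵢˢᵃᵗ.
1/P = 0.4643/286.6 + 0.5357/38.2 = 0.0156436 ⇒ P = 63.9240 kPa

Pdew = 63.9240 kPa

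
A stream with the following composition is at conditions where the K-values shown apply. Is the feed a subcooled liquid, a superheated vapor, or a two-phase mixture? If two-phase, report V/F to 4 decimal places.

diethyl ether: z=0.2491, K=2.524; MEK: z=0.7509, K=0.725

ΣzᵢKᵢ = 1.1731; Σzᵢ/Kᵢ = 1.1344.
Both exceed 1, so a two-phase solution exists.
Binary case is linear: z₁(K₁−1)(1+ψ(K₂−1)) + z₂(K₂−1)(1+ψ(K₁−1)) = 0
⇒ ψ = [z₁(K₁−1)+z₂(K₂−1)] / [−(K₁−1)(K₂−1)] = 0.17313/0.41910 = 0.4131

two-phase, V/F = 0.4131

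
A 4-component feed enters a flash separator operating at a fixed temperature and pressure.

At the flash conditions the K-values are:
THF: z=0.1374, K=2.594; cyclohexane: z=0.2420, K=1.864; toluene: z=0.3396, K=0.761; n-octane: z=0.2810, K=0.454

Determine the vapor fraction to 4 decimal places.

Material balance + equilibrium reduce to Σ zᵢ(Kᵢ−1)/(1+ψ(Kᵢ−1)) = 0.
Feasibility: ΣzᵢKᵢ = 1.1935, Σzᵢ/Kᵢ = 1.2480 — both > 1, two phases present.
Iterate (Newton) starting at ψ = 0.5:
  ψ = 0.5000: g = -0.03533, g' = -0.3797 → ψ = 0.4070
  ψ = 0.4070: g = 0.00037, g' = -0.3896 → ψ = 0.4079
Converged at ψ = 0.4079.

ψ = 0.4079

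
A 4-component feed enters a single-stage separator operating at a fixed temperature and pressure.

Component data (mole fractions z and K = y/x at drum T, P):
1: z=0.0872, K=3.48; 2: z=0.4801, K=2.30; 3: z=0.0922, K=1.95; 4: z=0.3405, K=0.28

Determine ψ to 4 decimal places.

ψ = 0.6647

Material balance + equilibrium reduce to Σ zᵢ(Kᵢ−1)/(1+ψ(Kᵢ−1)) = 0.
Feasibility: ΣzᵢKᵢ = 1.6828, Σzᵢ/Kᵢ = 1.4972 — both > 1, two phases present.
Newton iteration, ψ⁰ = 0.67:
  ψ = 0.6700: g = -0.00529, g' = -0.9974 → ψ = 0.6647
Converged at ψ = 0.6647.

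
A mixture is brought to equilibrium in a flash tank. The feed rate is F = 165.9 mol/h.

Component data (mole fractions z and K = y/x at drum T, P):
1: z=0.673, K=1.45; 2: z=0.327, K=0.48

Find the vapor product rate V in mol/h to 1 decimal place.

V = 94.2 mol/h

Material balance + equilibrium reduce to Σ zᵢ(Kᵢ−1)/(1+V/F(Kᵢ−1)) = 0.
Check two-phase: ΣzᵢKᵢ = 1.133 > 1 and Σzᵢ/Kᵢ = 1.145 > 1, so g(0) = 0.133 > 0 and g(1) = -0.145 < 0.
Binary case is linear: z₁(K₁−1)(1+V/F(K₂−1)) + z₂(K₂−1)(1+V/F(K₁−1)) = 0
⇒ V/F = [z₁(K₁−1)+z₂(K₂−1)] / [−(K₁−1)(K₂−1)] = 0.1328/0.2340 = 0.568
Then V = V/F·F = 0.5676·165.9 = 94.2 mol/h and L = F − V = 71.7 mol/h.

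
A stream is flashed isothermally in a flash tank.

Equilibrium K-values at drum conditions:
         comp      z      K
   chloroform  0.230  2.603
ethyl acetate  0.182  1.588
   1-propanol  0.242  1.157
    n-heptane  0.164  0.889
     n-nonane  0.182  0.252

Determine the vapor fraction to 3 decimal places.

Rachford–Rice: g(ψ) = Σ zᵢ(Kᵢ−1)/(1+ψ(Kᵢ−1)) = 0.
Feasibility: ΣzᵢKᵢ = 1.359, Σzᵢ/Kᵢ = 1.319 — both > 1, two phases present.
Newton–Raphson from ψ = 0.5:
  ψ = 0.500: g = 0.0858, g' = -0.487 → ψ = 0.676
  ψ = 0.676: g = -0.0074, g' = -0.593 → ψ = 0.664
Converged at ψ = 0.664.

ψ = 0.664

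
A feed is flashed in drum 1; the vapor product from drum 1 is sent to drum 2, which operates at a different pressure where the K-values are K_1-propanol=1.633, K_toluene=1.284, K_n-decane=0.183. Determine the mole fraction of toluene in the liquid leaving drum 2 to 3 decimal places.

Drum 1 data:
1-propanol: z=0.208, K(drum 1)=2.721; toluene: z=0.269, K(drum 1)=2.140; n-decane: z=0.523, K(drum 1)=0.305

Drum 1:
Newton–Raphson from ψ₁ = 0.61:
  ψ₁ = 0.610: g = -0.2755, g' = -1.030 → ψ₁ = 0.342
  ψ₁ = 0.342: g = -0.0312, g' = -0.860 → ψ₁ = 0.306
Converged at ψ₁ = 0.306.
Drum-1 compositions:
  1-propanol: x = 0.136, y = 0.371
  toluene: x = 0.199, y = 0.427
  n-decane: x = 0.664, y = 0.203
Drum-2 feed = drum-1 vapor: z₂ = (0.3707, 0.4267, 0.2026).
Drum 2:
Material balance + equilibrium reduce to Σ zᵢ(Kᵢ−1)/(1+ψ₂(Kᵢ−1)) = 0.
g(0) = ΣzᵢKᵢ − 1 = 0.190 and g(1) = 1 − Σzᵢ/Kᵢ = -0.667, so a root lies in (0, 1).
Newton iteration, ψ₂⁰ = 0.5:
  ψ₂ = 0.500: g = 0.0044, g' = -0.499 → ψ₂ = 0.509
Converged at ψ₂ = 0.509.
  1-propanol: x = 0.280, y = 0.458
  toluene: x = 0.373, y = 0.479
  n-decane: x = 0.347, y = 0.063

x_toluene (drum 2) = 0.373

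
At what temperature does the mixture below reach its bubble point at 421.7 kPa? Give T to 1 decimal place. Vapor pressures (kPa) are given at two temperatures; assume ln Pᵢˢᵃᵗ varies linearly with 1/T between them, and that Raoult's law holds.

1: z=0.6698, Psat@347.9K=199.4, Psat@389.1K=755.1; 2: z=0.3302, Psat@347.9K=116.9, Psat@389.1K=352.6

T = 375.7 K

Bubble-point temperature: ΣzᵢPᵢˢᵃᵗ(T) = P. Interpolate ln Pᵢˢᵃᵗ = aᵢ + bᵢ/T.
  T = 347.9 K: ΣzᵢPᵢˢᵃᵗ = 172.16 kPa
  T = 389.1 K: ΣzᵢPᵢˢᵃᵗ = 622.19 kPa
  T = 368.5 K: ΣzᵢPᵢˢᵃᵗ = 338.90 kPa
  T = 378.8 K: ΣzᵢPᵢˢᵃᵗ = 462.90 kPa
  T = 373.6 K: ΣzᵢPᵢˢᵃᵗ = 396.30 kPa
  T = 376.2 K: ΣzᵢPᵢˢᵃᵗ = 428.53 kPa
  T = 374.9 K: ΣzᵢPᵢˢᵃᵗ = 412.16 kPa
Interpolating between 374.9 K and 376.2 K gives T ≈ 375.7 K.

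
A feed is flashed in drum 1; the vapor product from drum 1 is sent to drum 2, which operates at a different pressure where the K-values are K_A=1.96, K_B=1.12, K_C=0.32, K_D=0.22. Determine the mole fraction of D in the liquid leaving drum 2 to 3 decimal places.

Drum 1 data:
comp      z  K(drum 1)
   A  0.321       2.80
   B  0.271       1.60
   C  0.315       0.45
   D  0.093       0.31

Drum 1:
Newton iteration, ψ₁⁰ = 0.61:
  ψ₁ = 0.610: g = 0.0229, g' = -0.636 → ψ₁ = 0.646
Converged at ψ₁ = 0.646.
Drum-1 compositions:
  A: x = 0.148, y = 0.416
  B: x = 0.195, y = 0.313
  C: x = 0.488, y = 0.220
  D: x = 0.168, y = 0.052
Drum-2 feed = drum-1 vapor: z₂ = (0.4157, 0.3125, 0.2198, 0.0520).
Drum 2:
Newton–Raphson from ψ₂ = 0.48:
  ψ₂ = 0.480: g = 0.0219, g' = -0.488 → ψ₂ = 0.525
  ψ₂ = 0.525: g = -0.0005, g' = -0.510 → ψ₂ = 0.524
Converged at ψ₂ = 0.524.
  A: x = 0.277, y = 0.542
  B: x = 0.294, y = 0.329
  C: x = 0.341, y = 0.109
  D: x = 0.088, y = 0.019

x_D (drum 2) = 0.088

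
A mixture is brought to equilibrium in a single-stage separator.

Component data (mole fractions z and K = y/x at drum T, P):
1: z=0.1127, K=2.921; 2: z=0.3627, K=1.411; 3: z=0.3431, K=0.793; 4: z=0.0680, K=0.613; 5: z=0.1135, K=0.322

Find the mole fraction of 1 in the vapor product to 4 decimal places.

Material balance + equilibrium reduce to Σ zᵢ(Kᵢ−1)/(1+ψ(Kᵢ−1)) = 0.
g(0) = ΣzᵢKᵢ − 1 = 0.1913 and g(1) = 1 − Σzᵢ/Kᵢ = -0.1917, so a root lies in (0, 1).
Newton–Raphson from ψ = 0.56:
  ψ = 0.5600: g = -0.01251, g' = -0.3080 → ψ = 0.5194
  ψ = 0.5194: g = -0.00008, g' = -0.3045 → ψ = 0.5191
Converged at ψ = 0.5191.
Compositions from xᵢ = zᵢ/(1+ψ(Kᵢ−1)), yᵢ = Kᵢxᵢ:
  1: x = 0.0564, y = 0.1648
  2: x = 0.2989, y = 0.4218
  3: x = 0.3844, y = 0.3048
  4: x = 0.0851, y = 0.0522
  5: x = 0.1751, y = 0.0564

y_1 = 0.1648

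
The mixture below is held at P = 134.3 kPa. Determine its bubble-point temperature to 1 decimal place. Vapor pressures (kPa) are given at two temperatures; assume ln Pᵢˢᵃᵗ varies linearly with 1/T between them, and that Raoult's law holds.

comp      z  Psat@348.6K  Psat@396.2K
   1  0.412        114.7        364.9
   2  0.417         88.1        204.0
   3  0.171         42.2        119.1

Bubble-point temperature: ΣzᵢPᵢˢᵃᵗ(T) = P. Interpolate ln Pᵢˢᵃᵗ = aᵢ + bᵢ/T.
  T = 348.6 K: ΣzᵢPᵢˢᵃᵗ = 91.21 kPa
  T = 396.2 K: ΣzᵢPᵢˢᵃᵗ = 255.77 kPa
  T = 372.4 K: ΣzᵢPᵢˢᵃᵗ = 157.42 kPa
  T = 360.5 K: ΣzᵢPᵢˢᵃᵗ = 120.81 kPa
  T = 366.4 K: ΣzᵢPᵢˢᵃᵗ = 138.02 kPa
  T = 363.4 K: ΣzᵢPᵢˢᵃᵗ = 129.05 kPa
  T = 364.9 K: ΣzᵢPᵢˢᵃᵗ = 133.48 kPa
Interpolating between 364.9 K and 366.4 K gives T ≈ 365.2 K.

T = 365.2 K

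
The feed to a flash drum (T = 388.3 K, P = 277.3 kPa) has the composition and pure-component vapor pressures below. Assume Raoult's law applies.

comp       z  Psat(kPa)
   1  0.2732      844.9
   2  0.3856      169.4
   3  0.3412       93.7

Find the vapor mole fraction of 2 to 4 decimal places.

y_2 = 0.2522

Raoult's law: Kᵢ = Pᵢˢᵃᵗ/P = Pᵢˢᵃᵗ/277.3.
  K_1 = 844.9/277.3 = 3.046881, K_2 = 169.4/277.3 = 0.610891, K_3 = 93.7/277.3 = 0.337901
Iterate (Newton) starting at V/F = 0.5:
  V/F = 0.5000: g = -0.24762, g' = -0.7038 → V/F = 0.1482
  V/F = 0.1482: g = 0.01938, g' = -0.9235 → V/F = 0.1691
  V/F = 0.1691: g = 0.00038, g' = -0.8882 → V/F = 0.1696
Converged at V/F = 0.1696.
Compositions from xᵢ = zᵢ/(1+V/F(Kᵢ−1)), yᵢ = Kᵢxᵢ:
  1: x = 0.2028, y = 0.6179
  2: x = 0.4128, y = 0.2522
  3: x = 0.3844, y = 0.1299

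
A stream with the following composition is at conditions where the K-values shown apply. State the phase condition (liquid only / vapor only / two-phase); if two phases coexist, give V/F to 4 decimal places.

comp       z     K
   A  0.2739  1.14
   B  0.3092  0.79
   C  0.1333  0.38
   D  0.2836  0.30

liquid only

ΣzᵢKᵢ = 0.6922; Σzᵢ/Kᵢ = 1.9278.
Since ΣzᵢKᵢ < 1 the mixture is below its bubble point — single liquid phase.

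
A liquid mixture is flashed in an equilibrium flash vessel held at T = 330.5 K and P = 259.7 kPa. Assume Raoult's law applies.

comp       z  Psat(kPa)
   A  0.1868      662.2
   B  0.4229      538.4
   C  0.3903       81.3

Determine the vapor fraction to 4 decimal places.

Raoult's law: Kᵢ = Pᵢˢᵃᵗ/P = Pᵢˢᵃᵗ/259.7.
  K_A = 662.2/259.7 = 2.549865, K_B = 538.4/259.7 = 2.073161, K_C = 81.3/259.7 = 0.313054
Iterate (Newton) starting at ψ = 0.5:
  ψ = 0.5000: g = 0.05009, g' = -0.7760 → ψ = 0.5645
  ψ = 0.5645: g = -0.00093, g' = -0.8079 → ψ = 0.5634
Converged at ψ = 0.5634.

ψ = 0.5634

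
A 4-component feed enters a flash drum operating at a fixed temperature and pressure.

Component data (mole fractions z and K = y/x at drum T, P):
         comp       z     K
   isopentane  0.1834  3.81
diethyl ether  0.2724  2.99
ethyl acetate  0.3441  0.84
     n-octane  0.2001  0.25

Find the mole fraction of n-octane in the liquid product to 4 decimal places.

Material balance + equilibrium reduce to Σ zᵢ(Kᵢ−1)/(1+β(Kᵢ−1)) = 0.
Check two-phase: ΣzᵢKᵢ = 1.8523 > 1 and Σzᵢ/Kᵢ = 1.3493 > 1, so g(0) = 0.8523 > 0 and g(1) = -0.3493 < 0.
Newton–Raphson from β = 0.51:
  β = 0.5100: g = 0.17786, g' = -0.8160 → β = 0.7280
  β = 0.7280: g = -0.00227, g' = -0.8934 → β = 0.7254
Converged at β = 0.7254.
Compositions from xᵢ = zᵢ/(1+β(Kᵢ−1)), yᵢ = Kᵢxᵢ:
  isopentane: x = 0.0604, y = 0.2300
  diethyl ether: x = 0.1115, y = 0.3333
  ethyl acetate: x = 0.3893, y = 0.3270
  n-octane: x = 0.4389, y = 0.1097

x_n-octane = 0.4389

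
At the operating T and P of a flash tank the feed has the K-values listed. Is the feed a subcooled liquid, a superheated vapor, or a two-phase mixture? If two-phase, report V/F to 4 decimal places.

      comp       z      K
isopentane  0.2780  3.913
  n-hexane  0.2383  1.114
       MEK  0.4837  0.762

superheated vapor

ΣzᵢKᵢ = 1.7219; Σzᵢ/Kᵢ = 0.9197.
Since Σzᵢ/Kᵢ < 1 the mixture is above its dew point — single vapor phase.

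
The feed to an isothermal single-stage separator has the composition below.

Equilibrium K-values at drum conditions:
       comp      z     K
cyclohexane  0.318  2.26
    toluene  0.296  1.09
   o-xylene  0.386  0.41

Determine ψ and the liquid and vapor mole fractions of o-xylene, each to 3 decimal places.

ψ = 0.387, x_o-xylene = 0.500, y_o-xylene = 0.205

Let ψ = V/F and solve Σ zᵢ(Kᵢ−1)/(1+ψ(Kᵢ−1)) = 0.
Check two-phase: ΣzᵢKᵢ = 1.200 > 1 and Σzᵢ/Kᵢ = 1.354 > 1, so g(0) = 0.200 > 0 and g(1) = -0.354 < 0.
Newton–Raphson from ψ = 0.41:
  ψ = 0.410: g = -0.0105, g' = -0.456 → ψ = 0.387
Converged at ψ = 0.387.
Compositions from xᵢ = zᵢ/(1+ψ(Kᵢ−1)), yᵢ = Kᵢxᵢ:
  cyclohexane: x = 0.214, y = 0.483
  toluene: x = 0.286, y = 0.312
  o-xylene: x = 0.500, y = 0.205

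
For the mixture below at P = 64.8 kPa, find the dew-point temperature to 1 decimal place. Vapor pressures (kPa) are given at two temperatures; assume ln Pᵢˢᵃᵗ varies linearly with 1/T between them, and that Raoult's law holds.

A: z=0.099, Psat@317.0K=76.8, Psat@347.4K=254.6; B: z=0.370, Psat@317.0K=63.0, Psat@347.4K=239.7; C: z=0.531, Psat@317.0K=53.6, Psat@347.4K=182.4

T = 319.2 K

Dew-point temperature: Σzᵢ·P/Pᵢˢᵃᵗ(T) = 1. Interpolate ln Pᵢˢᵃᵗ = aᵢ + bᵢ/T.
  T = 317.0 K: ΣzᵢP/Pᵢˢᵃᵗ = 1.1061
  T = 347.4 K: ΣzᵢP/Pᵢˢᵃᵗ = 0.3139
  T = 332.2 K: ΣzᵢP/Pᵢˢᵃᵗ = 0.5723
  T = 324.6 K: ΣzᵢP/Pᵢˢᵃᵗ = 0.7894
  T = 320.8 K: ΣzᵢP/Pᵢˢᵃᵗ = 0.9325
  T = 318.9 K: ΣzᵢP/Pᵢˢᵃᵗ = 1.0151
Interpolating between 318.9 K and 320.8 K gives T ≈ 319.2 K.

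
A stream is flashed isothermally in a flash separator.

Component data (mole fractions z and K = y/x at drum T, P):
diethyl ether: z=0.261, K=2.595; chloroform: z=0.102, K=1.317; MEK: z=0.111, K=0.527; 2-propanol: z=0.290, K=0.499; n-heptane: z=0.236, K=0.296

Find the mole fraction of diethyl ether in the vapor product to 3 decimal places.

Rachford–Rice: g(V/F) = Σ zᵢ(Kᵢ−1)/(1+V/F(Kᵢ−1)) = 0.
Feasibility: ΣzᵢKᵢ = 1.085, Σzᵢ/Kᵢ = 1.767 — both > 1, two phases present.
Newton–Raphson from V/F = 0.39:
  V/F = 0.390: g = -0.1886, g' = -0.633 → V/F = 0.092
  V/F = 0.092: g = 0.0097, g' = -0.756 → V/F = 0.105
Converged at V/F = 0.105.
Compositions from xᵢ = zᵢ/(1+V/F(Kᵢ−1)), yᵢ = Kᵢxᵢ:
  diethyl ether: x = 0.224, y = 0.580
  chloroform: x = 0.099, y = 0.130
  MEK: x = 0.117, y = 0.062
  2-propanol: x = 0.306, y = 0.153
  n-heptane: x = 0.255, y = 0.075

y_diethyl ether = 0.580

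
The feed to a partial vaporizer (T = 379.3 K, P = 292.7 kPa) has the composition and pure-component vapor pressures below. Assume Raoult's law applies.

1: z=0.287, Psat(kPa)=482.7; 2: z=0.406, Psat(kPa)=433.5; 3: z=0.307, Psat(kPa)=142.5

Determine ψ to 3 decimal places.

ψ = 0.789

Raoult's law: Kᵢ = Pᵢˢᵃᵗ/P = Pᵢˢᵃᵗ/292.7.
  K_1 = 482.7/292.7 = 1.64913, K_2 = 433.5/292.7 = 1.48104, K_3 = 142.5/292.7 = 0.48685
Rachford–Rice: g(ψ) = Σ zᵢ(Kᵢ−1)/(1+ψ(Kᵢ−1)) = 0.
Feasibility: ΣzᵢKᵢ = 1.224, Σzᵢ/Kᵢ = 1.079 — both > 1, two phases present.
Newton iteration, ψ⁰ = 0.45:
  ψ = 0.450: g = 0.0999, g' = -0.273 → ψ = 0.816
  ψ = 0.816: g = -0.0091, g' = -0.340 → ψ = 0.790
  ψ = 0.790: g = -0.0001, g' = -0.331 → ψ = 0.789
Converged at ψ = 0.789.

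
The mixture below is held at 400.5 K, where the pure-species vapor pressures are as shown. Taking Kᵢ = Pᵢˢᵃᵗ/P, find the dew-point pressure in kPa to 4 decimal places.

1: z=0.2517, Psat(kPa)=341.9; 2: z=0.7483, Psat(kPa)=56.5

At the dew point ψ → 1, so Σzᵢ/Kᵢ = 1 with Kᵢ = Pᵢˢᵃᵗ/P ⇒ 1/P = Σzᵢ/Pᵢˢᵃᵗ.
1/P = 0.2517/341.9 + 0.7483/56.5 = 0.0139804 ⇒ P = 71.5286 kPa

Pdew = 71.5286 kPa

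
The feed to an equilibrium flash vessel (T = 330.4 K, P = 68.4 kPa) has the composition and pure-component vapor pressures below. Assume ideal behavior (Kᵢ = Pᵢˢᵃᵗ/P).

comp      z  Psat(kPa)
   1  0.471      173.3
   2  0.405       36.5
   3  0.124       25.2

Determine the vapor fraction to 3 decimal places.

ψ = 0.580

Raoult's law: Kᵢ = Pᵢˢᵃᵗ/P = Pᵢˢᵃᵗ/68.4.
  K_1 = 173.3/68.4 = 2.53363, K_2 = 36.5/68.4 = 0.53363, K_3 = 25.2/68.4 = 0.36842
Newton iteration, ψ⁰ = 0.5:
  ψ = 0.500: g = 0.0481, g' = -0.610 → ψ = 0.579
  ψ = 0.579: g = 0.0005, g' = -0.599 → ψ = 0.580
Converged at ψ = 0.580.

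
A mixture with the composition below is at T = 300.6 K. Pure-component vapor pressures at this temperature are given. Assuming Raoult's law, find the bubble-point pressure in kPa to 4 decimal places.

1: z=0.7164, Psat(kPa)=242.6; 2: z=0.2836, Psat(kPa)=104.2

At the bubble point ψ → 0, so ΣzᵢKᵢ = 1 with Kᵢ = Pᵢˢᵃᵗ/P ⇒ P = ΣzᵢPᵢˢᵃᵗ.
P = 0.7164·242.6 + 0.2836·104.2 = 203.3498 kPa

Pbub = 203.3498 kPa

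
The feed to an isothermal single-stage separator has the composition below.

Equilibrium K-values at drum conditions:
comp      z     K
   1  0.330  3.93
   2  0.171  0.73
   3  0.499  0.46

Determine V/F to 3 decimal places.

Rachford–Rice: g(V/F) = Σ zᵢ(Kᵢ−1)/(1+V/F(Kᵢ−1)) = 0.
Check two-phase: ΣzᵢKᵢ = 1.651 > 1 and Σzᵢ/Kᵢ = 1.403 > 1, so g(0) = 0.651 > 0 and g(1) = -0.403 < 0.
Newton iteration, V/F⁰ = 0.5:
  V/F = 0.500: g = -0.0302, g' = -0.756 → V/F = 0.460
  V/F = 0.460: g = 0.0006, g' = -0.788 → V/F = 0.461
Converged at V/F = 0.461.

V/F = 0.461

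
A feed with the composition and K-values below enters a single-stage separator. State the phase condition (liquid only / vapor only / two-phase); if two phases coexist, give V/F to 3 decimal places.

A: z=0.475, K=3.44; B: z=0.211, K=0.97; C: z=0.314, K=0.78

ΣzᵢKᵢ = 2.084; Σzᵢ/Kᵢ = 0.758.
Since Σzᵢ/Kᵢ < 1 the mixture is above its dew point — single vapor phase.

vapor only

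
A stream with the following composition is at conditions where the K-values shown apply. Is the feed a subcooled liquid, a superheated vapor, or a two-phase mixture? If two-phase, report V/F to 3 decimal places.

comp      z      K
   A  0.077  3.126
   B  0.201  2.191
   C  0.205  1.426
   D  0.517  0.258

ΣzᵢKᵢ = 1.107; Σzᵢ/Kᵢ = 2.264.
Both exceed 1, so a two-phase solution exists.
Let ψ = V/F and solve Σ zᵢ(Kᵢ−1)/(1+ψ(Kᵢ−1)) = 0.
Newton–Raphson from ψ = 0.45:
  ψ = 0.450: g = -0.2631, g' = -0.879 → ψ = 0.151
  ψ = 0.151: g = -0.0230, g' = -0.798 → ψ = 0.122
Converged at ψ = 0.122.

two-phase, V/F = 0.122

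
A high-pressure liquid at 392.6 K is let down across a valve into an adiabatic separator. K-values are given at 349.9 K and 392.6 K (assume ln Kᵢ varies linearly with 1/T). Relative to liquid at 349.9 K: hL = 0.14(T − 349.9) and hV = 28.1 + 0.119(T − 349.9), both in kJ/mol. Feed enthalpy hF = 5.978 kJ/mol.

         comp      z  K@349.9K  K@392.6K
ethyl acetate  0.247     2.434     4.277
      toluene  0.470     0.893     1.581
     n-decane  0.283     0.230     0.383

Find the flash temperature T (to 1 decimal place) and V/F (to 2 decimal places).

T = 352.5 K, V/F = 0.20

Adiabatic flash: solve Rachford–Rice at each trial T, then check hF = ψ·hV(T) + (1−ψ)·hL(T).
  T = 349.9 K: K = (2.434, 0.893, 0.230), RR gives ψ = 0.139, H_out = 3.918 kJ/mol
  T = 392.6 K: K = (4.277, 1.581, 0.383), RR gives ψ = 0.889, H_out = 30.167 kJ/mol
  T = 371.2 K: K = (3.277, 1.207, 0.301), RR gives ψ = 0.575, H_out = 18.872 kJ/mol
  T = 360.5 K: K = (2.835, 1.042, 0.264), RR gives ψ = 0.375, H_out = 11.951 kJ/mol
  T = 355.2 K: K = (2.630, 0.966, 0.247), RR gives ψ = 0.262, H_out = 8.087 kJ/mol
  T = 352.5 K: K = (2.529, 0.928, 0.238), RR gives ψ = 0.201, H_out = 6.003 kJ/mol
  T = 351.2 K: K = (2.481, 0.911, 0.234), RR gives ψ = 0.171, H_out = 4.971 kJ/mol
Linear interpolation between T = 351.2 (H_out = 4.971) and T = 352.5 (H_out = 6.003) on hF = 5.978 gives T ≈ 352.5 K, at which ψ = 0.20.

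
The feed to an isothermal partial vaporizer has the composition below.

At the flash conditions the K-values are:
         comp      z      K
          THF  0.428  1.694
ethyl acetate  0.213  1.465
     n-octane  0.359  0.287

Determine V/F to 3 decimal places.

V/F = 0.315

Rachford–Rice: g(V/F) = Σ zᵢ(Kᵢ−1)/(1+V/F(Kᵢ−1)) = 0.
g(0) = ΣzᵢKᵢ − 1 = 0.140 and g(1) = 1 − Σzᵢ/Kᵢ = -0.649, so a root lies in (0, 1).
Iterate (Newton) starting at V/F = 0.3:
  V/F = 0.300: g = 0.0072, g' = -0.472 → V/F = 0.315
Converged at V/F = 0.315.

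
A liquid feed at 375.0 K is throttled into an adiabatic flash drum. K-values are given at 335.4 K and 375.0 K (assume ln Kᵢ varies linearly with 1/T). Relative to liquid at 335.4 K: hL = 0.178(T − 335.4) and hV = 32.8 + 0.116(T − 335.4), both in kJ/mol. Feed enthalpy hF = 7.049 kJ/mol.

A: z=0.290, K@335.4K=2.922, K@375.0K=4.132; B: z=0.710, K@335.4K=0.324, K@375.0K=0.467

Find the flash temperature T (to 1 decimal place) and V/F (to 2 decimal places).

Adiabatic flash: solve Rachford–Rice at each trial T, then check hF = ψ·hV(T) + (1−ψ)·hL(T).
  T = 335.4 K: K = (2.922, 0.324), RR gives ψ = 0.060, H_out = 1.954 kJ/mol
  T = 375.0 K: K = (4.132, 0.467), RR gives ψ = 0.317, H_out = 16.680 kJ/mol
  T = 355.2 K: K = (3.508, 0.393), RR gives ψ = 0.195, H_out = 9.671 kJ/mol
  T = 345.3 K: K = (3.210, 0.358), RR gives ψ = 0.130, H_out = 5.958 kJ/mol
  T = 350.2 K: K = (3.357, 0.375), RR gives ψ = 0.163, H_out = 7.823 kJ/mol
  T = 347.8 K: K = (3.285, 0.367), RR gives ψ = 0.147, H_out = 6.917 kJ/mol
Linear interpolation between T = 347.8 (H_out = 6.917) and T = 350.2 (H_out = 7.823) on hF = 7.049 gives T ≈ 348.1 K, at which ψ = 0.15.

T = 348.1 K, V/F = 0.15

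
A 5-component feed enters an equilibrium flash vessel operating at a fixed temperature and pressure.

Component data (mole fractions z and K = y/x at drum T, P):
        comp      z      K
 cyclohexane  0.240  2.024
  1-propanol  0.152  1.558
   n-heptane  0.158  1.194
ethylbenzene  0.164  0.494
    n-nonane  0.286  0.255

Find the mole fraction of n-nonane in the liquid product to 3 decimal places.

Iterate (Newton) starting at ψ = 0.5:
  ψ = 0.500: g = -0.1938, g' = -0.622 → ψ = 0.189
  ψ = 0.189: g = -0.0273, g' = -0.487 → ψ = 0.132
Converged at ψ = 0.132.
Compositions from xᵢ = zᵢ/(1+ψ(Kᵢ−1)), yᵢ = Kᵢxᵢ:
  cyclohexane: x = 0.211, y = 0.428
  1-propanol: x = 0.142, y = 0.221
  n-heptane: x = 0.154, y = 0.184
  ethylbenzene: x = 0.176, y = 0.087
  n-nonane: x = 0.317, y = 0.081

x_n-nonane = 0.317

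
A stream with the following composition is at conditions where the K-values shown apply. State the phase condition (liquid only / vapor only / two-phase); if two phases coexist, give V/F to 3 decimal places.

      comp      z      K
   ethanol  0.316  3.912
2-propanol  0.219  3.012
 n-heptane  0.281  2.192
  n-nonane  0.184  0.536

ΣzᵢKᵢ = 2.610; Σzᵢ/Kᵢ = 0.625.
Since Σzᵢ/Kᵢ < 1 the mixture is above its dew point — single vapor phase.

vapor only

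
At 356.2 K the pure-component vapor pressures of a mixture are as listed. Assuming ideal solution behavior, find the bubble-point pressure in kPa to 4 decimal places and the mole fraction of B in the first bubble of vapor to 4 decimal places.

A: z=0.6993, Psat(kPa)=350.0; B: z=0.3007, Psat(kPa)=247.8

Pbub = 319.2685 kPa, y_B = 0.2334

At the bubble point ψ → 0, so ΣzᵢKᵢ = 1 with Kᵢ = Pᵢˢᵃᵗ/P ⇒ P = ΣzᵢPᵢˢᵃᵗ.
P = 0.6993·350.0 + 0.3007·247.8 = 319.2685 kPa
yᵢ = zᵢPᵢˢᵃᵗ/P ⇒ y_B = 0.3007·247.8/319.2685 = 0.2334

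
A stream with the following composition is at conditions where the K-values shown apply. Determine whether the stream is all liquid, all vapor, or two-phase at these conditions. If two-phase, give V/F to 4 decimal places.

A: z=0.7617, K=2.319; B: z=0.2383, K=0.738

ΣzᵢKᵢ = 1.9422; Σzᵢ/Kᵢ = 0.6514.
Since Σzᵢ/Kᵢ < 1 the mixture is above its dew point — single vapor phase.

all vapor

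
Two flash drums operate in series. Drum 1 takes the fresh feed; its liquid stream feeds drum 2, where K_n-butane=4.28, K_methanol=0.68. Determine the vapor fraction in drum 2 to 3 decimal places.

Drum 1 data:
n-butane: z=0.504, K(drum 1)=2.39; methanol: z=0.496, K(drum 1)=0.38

V/F (drum 2) = 0.753

Drum 1:
Material balance + equilibrium reduce to Σ zᵢ(Kᵢ−1)/(1+ψ₁(Kᵢ−1)) = 0.
g(0) = ΣzᵢKᵢ − 1 = 0.393 and g(1) = 1 − Σzᵢ/Kᵢ = -0.516, so a root lies in (0, 1).
Newton–Raphson from ψ₁ = 0.5:
  ψ₁ = 0.500: g = -0.0324, g' = -0.739 → ψ₁ = 0.456
Converged at ψ₁ = 0.456.
Drum-1 compositions:
  n-butane: x = 0.308, y = 0.737
  methanol: x = 0.692, y = 0.263
Drum-2 feed = drum-1 liquid: z₂ = (0.3085, 0.6915).
Drum 2:
Binary case is linear: z₁(K₁−1)(1+ψ₂(K₂−1)) + z₂(K₂−1)(1+ψ₂(K₁−1)) = 0
⇒ ψ₂ = [z₁(K₁−1)+z₂(K₂−1)] / [−(K₁−1)(K₂−1)] = 0.7904/1.0496 = 0.753
  n-butane: x = 0.089, y = 0.380
  methanol: x = 0.911, y = 0.620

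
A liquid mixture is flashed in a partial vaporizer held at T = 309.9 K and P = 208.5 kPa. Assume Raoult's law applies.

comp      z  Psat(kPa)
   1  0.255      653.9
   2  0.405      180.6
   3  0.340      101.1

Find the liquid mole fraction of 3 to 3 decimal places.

x_3 = 0.438

Raoult's law: Kᵢ = Pᵢˢᵃᵗ/P = Pᵢˢᵃᵗ/208.5.
  K_1 = 653.9/208.5 = 3.13621, K_2 = 180.6/208.5 = 0.86619, K_3 = 101.1/208.5 = 0.48489
Rachford–Rice: g(V/F) = Σ zᵢ(Kᵢ−1)/(1+V/F(Kᵢ−1)) = 0.
Feasibility: ΣzᵢKᵢ = 1.315, Σzᵢ/Kᵢ = 1.250 — both > 1, two phases present.
Newton iteration, V/F⁰ = 0.5:
  V/F = 0.500: g = -0.0306, g' = -0.444 → V/F = 0.431
  V/F = 0.431: g = 0.0009, g' = -0.473 → V/F = 0.433
Converged at V/F = 0.433.
Compositions from xᵢ = zᵢ/(1+V/F(Kᵢ−1)), yᵢ = Kᵢxᵢ:
  1: x = 0.132, y = 0.415
  2: x = 0.430, y = 0.372
  3: x = 0.438, y = 0.212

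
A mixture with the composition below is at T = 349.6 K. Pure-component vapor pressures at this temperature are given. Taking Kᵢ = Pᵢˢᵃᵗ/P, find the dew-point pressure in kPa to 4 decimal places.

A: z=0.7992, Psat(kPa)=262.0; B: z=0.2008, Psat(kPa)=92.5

Pdew = 191.5271 kPa

At the dew point ψ → 1, so Σzᵢ/Kᵢ = 1 with Kᵢ = Pᵢˢᵃᵗ/P ⇒ 1/P = Σzᵢ/Pᵢˢᵃᵗ.
1/P = 0.7992/262.0 + 0.2008/92.5 = 0.0052212 ⇒ P = 191.5271 kPa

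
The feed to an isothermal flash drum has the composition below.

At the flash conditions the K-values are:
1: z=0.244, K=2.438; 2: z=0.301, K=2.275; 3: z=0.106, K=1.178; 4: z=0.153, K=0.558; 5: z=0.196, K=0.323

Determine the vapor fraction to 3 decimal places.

Newton–Raphson from ψ = 0.69:
  ψ = 0.690: g = 0.0508, g' = -0.647 → ψ = 0.769
  ψ = 0.769: g = -0.0019, g' = -0.700 → ψ = 0.766
Converged at ψ = 0.766.

ψ = 0.766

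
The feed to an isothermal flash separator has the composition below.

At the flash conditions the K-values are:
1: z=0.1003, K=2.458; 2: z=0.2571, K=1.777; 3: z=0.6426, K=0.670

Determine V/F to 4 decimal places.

Newton iteration, V/F⁰ = 0.5:
  V/F = 0.5000: g = -0.02551, g' = -0.2522 → V/F = 0.3988
  V/F = 0.3988: g = 0.00077, g' = -0.2685 → V/F = 0.4017
Converged at V/F = 0.4017.

V/F = 0.4017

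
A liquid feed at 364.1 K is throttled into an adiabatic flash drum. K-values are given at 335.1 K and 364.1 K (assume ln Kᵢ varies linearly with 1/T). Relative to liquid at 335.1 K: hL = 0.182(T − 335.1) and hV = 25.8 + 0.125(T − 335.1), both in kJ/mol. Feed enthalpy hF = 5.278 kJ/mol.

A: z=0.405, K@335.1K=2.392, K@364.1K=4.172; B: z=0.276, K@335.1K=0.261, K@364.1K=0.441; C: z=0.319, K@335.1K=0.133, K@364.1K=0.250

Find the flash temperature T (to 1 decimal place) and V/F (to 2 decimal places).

Adiabatic flash: solve Rachford–Rice at each trial T, then check hF = ψ·hV(T) + (1−ψ)·hL(T).
  T = 335.1 K: K = (2.392, 0.261, 0.133), RR gives ψ = 0.074, H_out = 1.905 kJ/mol
  T = 364.1 K: K = (4.172, 0.441, 0.250), RR gives ψ = 0.420, H_out = 15.419 kJ/mol
  T = 349.6 K: K = (3.196, 0.343, 0.185), RR gives ψ = 0.273, H_out = 9.466 kJ/mol
  T = 342.4 K: K = (2.776, 0.300, 0.157), RR gives ψ = 0.186, H_out = 6.050 kJ/mol
  T = 338.8 K: K = (2.582, 0.280, 0.145), RR gives ψ = 0.135, H_out = 4.118 kJ/mol
  T = 340.6 K: K = (2.678, 0.290, 0.151), RR gives ψ = 0.161, H_out = 5.107 kJ/mol
Linear interpolation between T = 340.6 (H_out = 5.107) and T = 342.4 (H_out = 6.050) on hF = 5.278 gives T ≈ 340.9 K, at which ψ = 0.17.

T = 340.9 K, V/F = 0.17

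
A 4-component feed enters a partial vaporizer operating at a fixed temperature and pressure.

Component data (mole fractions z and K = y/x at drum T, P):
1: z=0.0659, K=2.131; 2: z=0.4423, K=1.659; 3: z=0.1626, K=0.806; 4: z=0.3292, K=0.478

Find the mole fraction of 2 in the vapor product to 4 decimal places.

Newton–Raphson from ψ = 0.33:
  ψ = 0.3300: g = 0.05238, g' = -0.3122 → ψ = 0.4978
  ψ = 0.4978: g = 0.00008, g' = -0.3147 → ψ = 0.4980
Converged at ψ = 0.4980.
Compositions from xᵢ = zᵢ/(1+ψ(Kᵢ−1)), yᵢ = Kᵢxᵢ:
  1: x = 0.0422, y = 0.0898
  2: x = 0.3330, y = 0.5525
  3: x = 0.1800, y = 0.1451
  4: x = 0.4448, y = 0.2126

y_2 = 0.5525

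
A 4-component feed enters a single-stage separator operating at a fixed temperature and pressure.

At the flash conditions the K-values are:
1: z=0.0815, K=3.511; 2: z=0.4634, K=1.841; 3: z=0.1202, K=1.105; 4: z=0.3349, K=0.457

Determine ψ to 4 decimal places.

Newton iteration, ψ⁰ = 0.45:
  ψ = 0.4500: g = 0.15020, g' = -0.4599 → ψ = 0.7766
  ψ = 0.7766: g = 0.00234, g' = -0.4754 → ψ = 0.7815
Converged at ψ = 0.7815.

ψ = 0.7815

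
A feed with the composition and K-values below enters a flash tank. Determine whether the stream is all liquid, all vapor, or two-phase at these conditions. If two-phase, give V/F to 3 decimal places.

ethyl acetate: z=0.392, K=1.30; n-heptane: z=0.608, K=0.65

ΣzᵢKᵢ = 0.905; Σzᵢ/Kᵢ = 1.237.
Since ΣzᵢKᵢ < 1 the mixture is below its bubble point — single liquid phase.

all liquid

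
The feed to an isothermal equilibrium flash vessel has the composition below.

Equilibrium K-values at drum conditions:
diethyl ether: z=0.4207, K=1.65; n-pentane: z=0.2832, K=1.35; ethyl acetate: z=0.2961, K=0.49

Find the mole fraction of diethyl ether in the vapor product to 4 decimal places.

Newton–Raphson from ψ = 0.63:
  ψ = 0.6300: g = 0.05272, g' = -0.2800 → ψ = 0.8183
  ψ = 0.8183: g = -0.00362, g' = -0.3236 → ψ = 0.8071
Converged at ψ = 0.8071.
Compositions from xᵢ = zᵢ/(1+ψ(Kᵢ−1)), yᵢ = Kᵢxᵢ:
  diethyl ether: x = 0.2759, y = 0.4553
  n-pentane: x = 0.2208, y = 0.2981
  ethyl acetate: x = 0.5032, y = 0.2466

y_diethyl ether = 0.4553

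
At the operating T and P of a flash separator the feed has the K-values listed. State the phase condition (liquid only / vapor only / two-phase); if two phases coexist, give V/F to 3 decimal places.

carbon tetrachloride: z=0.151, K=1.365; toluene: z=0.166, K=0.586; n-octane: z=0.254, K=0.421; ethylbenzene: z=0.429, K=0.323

liquid only

ΣzᵢKᵢ = 0.549; Σzᵢ/Kᵢ = 2.325.
Since ΣzᵢKᵢ < 1 the mixture is below its bubble point — single liquid phase.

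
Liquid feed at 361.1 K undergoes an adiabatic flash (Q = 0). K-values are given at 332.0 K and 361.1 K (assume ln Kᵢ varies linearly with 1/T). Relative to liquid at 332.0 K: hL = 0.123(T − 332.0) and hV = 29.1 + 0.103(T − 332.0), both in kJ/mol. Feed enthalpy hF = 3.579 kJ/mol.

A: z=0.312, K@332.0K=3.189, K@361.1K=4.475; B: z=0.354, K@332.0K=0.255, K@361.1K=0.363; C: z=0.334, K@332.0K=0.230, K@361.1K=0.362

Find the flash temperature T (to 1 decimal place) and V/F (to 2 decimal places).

Adiabatic flash: solve Rachford–Rice at each trial T, then check hF = ψ·hV(T) + (1−ψ)·hL(T).
  T = 332.0 K: K = (3.189, 0.255, 0.230), RR gives ψ = 0.098, H_out = 2.845 kJ/mol
  T = 361.1 K: K = (4.475, 0.363, 0.362), RR gives ψ = 0.291, H_out = 11.891 kJ/mol
  T = 346.6 K: K = (3.807, 0.307, 0.292), RR gives ψ = 0.200, H_out = 7.562 kJ/mol
  T = 339.3 K: K = (3.491, 0.280, 0.260), RR gives ψ = 0.151, H_out = 5.279 kJ/mol
  T = 335.6 K: K = (3.336, 0.267, 0.244), RR gives ψ = 0.125, H_out = 4.069 kJ/mol
  T = 333.8 K: K = (3.262, 0.261, 0.237), RR gives ψ = 0.112, H_out = 3.463 kJ/mol
Linear interpolation between T = 333.8 (H_out = 3.463) and T = 335.6 (H_out = 4.069) on hF = 3.579 gives T ≈ 334.1 K, at which ψ = 0.11.

T = 334.1 K, V/F = 0.11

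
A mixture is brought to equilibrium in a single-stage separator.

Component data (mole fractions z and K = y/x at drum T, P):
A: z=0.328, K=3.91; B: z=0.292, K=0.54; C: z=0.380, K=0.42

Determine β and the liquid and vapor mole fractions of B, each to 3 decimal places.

β = 0.388, x_B = 0.356, y_B = 0.192

Let β = V/F and solve Σ zᵢ(Kᵢ−1)/(1+β(Kᵢ−1)) = 0.
Feasibility: ΣzᵢKᵢ = 1.600, Σzᵢ/Kᵢ = 1.529 — both > 1, two phases present.
Newton iteration, β⁰ = 0.34:
  β = 0.340: g = 0.0460, g' = -0.987 → β = 0.387
  β = 0.387: g = 0.0017, g' = -0.919 → β = 0.388
Converged at β = 0.388.
Compositions from xᵢ = zᵢ/(1+β(Kᵢ−1)), yᵢ = Kᵢxᵢ:
  A: x = 0.154, y = 0.602
  B: x = 0.356, y = 0.192
  C: x = 0.491, y = 0.206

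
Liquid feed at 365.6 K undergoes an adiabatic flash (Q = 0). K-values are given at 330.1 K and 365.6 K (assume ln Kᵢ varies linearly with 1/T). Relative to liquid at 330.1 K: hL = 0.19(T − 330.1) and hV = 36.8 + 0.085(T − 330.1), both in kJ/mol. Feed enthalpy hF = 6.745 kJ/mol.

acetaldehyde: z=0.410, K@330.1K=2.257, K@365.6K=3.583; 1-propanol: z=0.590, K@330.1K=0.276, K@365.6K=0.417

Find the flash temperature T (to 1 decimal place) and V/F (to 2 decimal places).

Adiabatic flash: solve Rachford–Rice at each trial T, then check hF = ψ·hV(T) + (1−ψ)·hL(T).
  T = 330.1 K: K = (2.257, 0.276), RR gives ψ = 0.097, H_out = 3.567 kJ/mol
  T = 365.6 K: K = (3.583, 0.417), RR gives ψ = 0.475, H_out = 22.449 kJ/mol
  T = 347.9 K: K = (2.879, 0.343), RR gives ψ = 0.310, H_out = 14.216 kJ/mol
  T = 339.0 K: K = (2.557, 0.309), RR gives ψ = 0.214, H_out = 9.372 kJ/mol
  T = 334.6 K: K = (2.406, 0.292), RR gives ψ = 0.160, H_out = 6.657 kJ/mol
  T = 336.8 K: K = (2.481, 0.300), RR gives ψ = 0.188, H_out = 8.047 kJ/mol
Linear interpolation between T = 334.6 (H_out = 6.657) and T = 336.8 (H_out = 8.047) on hF = 6.745 gives T ≈ 334.7 K, at which ψ = 0.16.

T = 334.7 K, V/F = 0.16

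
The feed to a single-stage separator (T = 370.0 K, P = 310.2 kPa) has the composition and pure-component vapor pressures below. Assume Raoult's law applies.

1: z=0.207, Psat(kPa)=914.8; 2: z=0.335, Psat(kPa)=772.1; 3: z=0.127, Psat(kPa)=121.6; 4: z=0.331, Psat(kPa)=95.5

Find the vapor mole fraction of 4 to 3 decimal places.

y_4 = 0.161

Raoult's law: Kᵢ = Pᵢˢᵃᵗ/P = Pᵢˢᵃᵗ/310.2.
  K_1 = 914.8/310.2 = 2.94907, K_2 = 772.1/310.2 = 2.48904, K_3 = 121.6/310.2 = 0.39201, K_4 = 95.5/310.2 = 0.30787
Rachford–Rice: g(V/F) = Σ zᵢ(Kᵢ−1)/(1+V/F(Kᵢ−1)) = 0.
g(0) = ΣzᵢKᵢ − 1 = 0.596 and g(1) = 1 − Σzᵢ/Kᵢ = -0.604, so a root lies in (0, 1).
Newton iteration, V/F⁰ = 0.38:
  V/F = 0.380: g = 0.1391, g' = -0.934 → V/F = 0.529
  V/F = 0.529: g = 0.0025, g' = -0.920 → V/F = 0.532
Converged at V/F = 0.532.
Compositions from xᵢ = zᵢ/(1+V/F(Kᵢ−1)), yᵢ = Kᵢxᵢ:
  1: x = 0.102, y = 0.300
  2: x = 0.187, y = 0.465
  3: x = 0.188, y = 0.074
  4: x = 0.524, y = 0.161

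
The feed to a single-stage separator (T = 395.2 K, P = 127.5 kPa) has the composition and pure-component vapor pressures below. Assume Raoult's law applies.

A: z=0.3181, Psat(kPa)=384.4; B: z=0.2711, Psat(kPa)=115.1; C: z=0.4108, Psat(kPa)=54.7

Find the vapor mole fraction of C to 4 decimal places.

y_C = 0.2351

Raoult's law: Kᵢ = Pᵢˢᵃᵗ/P = Pᵢˢᵃᵗ/127.5.
  K_A = 384.4/127.5 = 3.014902, K_B = 115.1/127.5 = 0.902745, K_C = 54.7/127.5 = 0.429020
Material balance + equilibrium reduce to Σ zᵢ(Kᵢ−1)/(1+V/F(Kᵢ−1)) = 0.
Feasibility: ΣzᵢKᵢ = 1.3800, Σzᵢ/Kᵢ = 1.3633 — both > 1, two phases present.
Iterate (Newton) starting at V/F = 0.41:
  V/F = 0.4100: g = 0.01727, g' = -0.6184 → V/F = 0.4379
  V/F = 0.4379: g = 0.00019, g' = -0.6054 → V/F = 0.4382
Converged at V/F = 0.4382.
Compositions from xᵢ = zᵢ/(1+V/F(Kᵢ−1)), yᵢ = Kᵢxᵢ:
  A: x = 0.1689, y = 0.5093
  B: x = 0.2832, y = 0.2556
  C: x = 0.5479, y = 0.2351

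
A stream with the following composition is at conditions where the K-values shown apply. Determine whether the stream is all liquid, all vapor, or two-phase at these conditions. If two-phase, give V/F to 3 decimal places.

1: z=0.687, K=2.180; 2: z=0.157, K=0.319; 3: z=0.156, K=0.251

two-phase, V/F = 0.694

ΣzᵢKᵢ = 1.587; Σzᵢ/Kᵢ = 1.429.
Both exceed 1, so a two-phase solution exists.
Newton iteration, ψ⁰ = 0.5:
  ψ = 0.500: g = 0.1609, g' = -0.769 → ψ = 0.709
  ψ = 0.709: g = -0.0146, g' = -0.954 → ψ = 0.694
Converged at ψ = 0.694.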